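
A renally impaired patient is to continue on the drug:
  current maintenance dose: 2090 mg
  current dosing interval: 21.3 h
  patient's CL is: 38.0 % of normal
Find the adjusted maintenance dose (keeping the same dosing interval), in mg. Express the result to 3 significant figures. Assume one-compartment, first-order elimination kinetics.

794 mg

To keep the same average steady-state level, dosing rate must scale with clearance.
CL ratio = 38.0 / 100 = 0.3800
New dose (same interval) = 2090 × 0.3800 = 794.2 mg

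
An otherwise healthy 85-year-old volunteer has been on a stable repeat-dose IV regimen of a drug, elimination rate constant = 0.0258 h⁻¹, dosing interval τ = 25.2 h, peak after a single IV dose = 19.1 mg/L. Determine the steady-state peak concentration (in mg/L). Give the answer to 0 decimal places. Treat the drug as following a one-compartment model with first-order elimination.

40 mg/L

e^(−kτ) = e^(−0.02580 × 25.2) = 0.5220
Accumulation ratio R = 1 / (1 − e^(−kτ)) = 1 / (1 − 0.5220) = 2.092
Steady-state peak = C₀ × R = 19.1 × 2.092 = 39.96 mg/L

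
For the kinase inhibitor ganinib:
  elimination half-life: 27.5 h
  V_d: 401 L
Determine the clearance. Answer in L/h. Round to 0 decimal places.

k = ln2 / t½ = 0.693147 / 27.5 = 0.02521 h⁻¹
CL = k × Vd = 0.02521 × 401 = 10.11 L/h

10 L/h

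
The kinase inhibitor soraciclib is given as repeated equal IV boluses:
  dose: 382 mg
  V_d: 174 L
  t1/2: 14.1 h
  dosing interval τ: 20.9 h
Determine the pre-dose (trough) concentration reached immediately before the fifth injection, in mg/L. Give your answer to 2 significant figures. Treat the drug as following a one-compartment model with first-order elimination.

C₀ per dose = Dose / Vd = 382 / 174 = 2.195 mg/L
k = ln2 / t½ = 0.693147 / 14.1 = 0.04916 h⁻¹
Fraction remaining after one interval: r = e^(−kτ) = e^(−0.04916 × 20.9) = 0.3579
Before dose 5, 4 doses have been given (aged 1τ, 2τ, 3τ, 4τ).
C_trough = C₀ × (r + r² + … + r^4) = C₀ × r(1−r^4)/(1−r)
        = 2.195 × 0.3579 × (1 − 0.01641) / (1 − 0.3579) = 1.203 mg/L

1.2 mg/L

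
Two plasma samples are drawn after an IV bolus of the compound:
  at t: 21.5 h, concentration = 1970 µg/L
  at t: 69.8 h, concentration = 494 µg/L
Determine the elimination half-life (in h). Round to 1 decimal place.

k = ln(C₁/C₂) / (t₂ − t₁) = ln(1970/494) / (69.8 − 21.5)
  = 1.383 / 48.30 = 0.02863 h⁻¹
t½ = ln2 / k = 0.693147 / 0.02863 = 24.21 h

24.2 h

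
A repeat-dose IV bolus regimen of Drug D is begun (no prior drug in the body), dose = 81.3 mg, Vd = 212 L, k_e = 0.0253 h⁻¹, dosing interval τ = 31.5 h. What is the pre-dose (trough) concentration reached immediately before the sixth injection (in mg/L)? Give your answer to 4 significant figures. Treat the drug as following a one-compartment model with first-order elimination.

0.3088 mg/L

C₀ per dose = Dose / Vd = 81.3 / 212 = 0.3835 mg/L
Fraction remaining after one interval: r = e^(−kτ) = e^(−0.02530 × 31.5) = 0.4507
Before dose 6, 5 doses have been given (aged 1τ, 2τ, 3τ, 4τ, 5τ).
C_trough = C₀ × (r + r² + … + r^5) = C₀ × r(1−r^5)/(1−r)
        = 0.3835 × 0.4507 × (1 − 0.01860) / (1 − 0.4507) = 0.3088 mg/L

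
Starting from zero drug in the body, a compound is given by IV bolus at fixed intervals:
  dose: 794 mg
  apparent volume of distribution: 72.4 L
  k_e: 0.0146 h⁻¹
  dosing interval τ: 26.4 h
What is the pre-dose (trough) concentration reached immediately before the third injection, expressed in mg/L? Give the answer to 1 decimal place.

12.5 mg/L

C₀ per dose = Dose / Vd = 794 / 72.4 = 10.97 mg/L
Fraction remaining after one interval: r = e^(−kτ) = e^(−0.01460 × 26.4) = 0.6802
Before dose 3, 2 doses have been given (aged 1τ, 2τ).
C_trough = C₀ × (r + r²) = 10.97 × (0.6802 + 0.4627) = 12.54 mg/L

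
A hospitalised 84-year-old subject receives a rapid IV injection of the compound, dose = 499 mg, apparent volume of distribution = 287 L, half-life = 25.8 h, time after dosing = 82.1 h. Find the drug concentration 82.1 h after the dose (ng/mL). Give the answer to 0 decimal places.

192 ng/mL

C₀ = Dose / Vd = 499.0 / 287 = 1.739 mg/L
k = ln2 / t½ = 0.693147 / 25.8 = 0.02687 h⁻¹
C = C₀ · e^(−k·t) = 1.739 × e^(−0.02687 × 82.1)
  = 1.739 × 0.1101 = 0.1915 mg/L
Convert: 0.1915 mg/L × 1000 = 191.5 ng/mL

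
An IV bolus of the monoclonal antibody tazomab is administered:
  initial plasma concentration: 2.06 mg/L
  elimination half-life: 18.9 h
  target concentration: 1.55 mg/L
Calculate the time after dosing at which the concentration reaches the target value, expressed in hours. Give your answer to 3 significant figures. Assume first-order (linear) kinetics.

k = ln2 / t½ = 0.693147 / 18.9 = 0.03667 h⁻¹
t = ln(C₀ / C) / k = ln(2.060 / 1.55) / 0.03667
  = ln(1.329) / 0.03667 = 0.2844 / 0.03667 = 7.756 h

7.76 h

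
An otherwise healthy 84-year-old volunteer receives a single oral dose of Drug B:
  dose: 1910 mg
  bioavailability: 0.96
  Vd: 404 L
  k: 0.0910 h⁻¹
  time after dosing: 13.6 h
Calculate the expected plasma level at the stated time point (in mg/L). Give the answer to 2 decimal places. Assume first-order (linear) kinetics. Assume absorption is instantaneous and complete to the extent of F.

1.32 mg/L

Amount reaching circulation = F × Dose = 0.96 × 1910 = 1834 mg
C₀ = F·Dose / Vd = 1834 / 404 = 4.540 mg/L
C = C₀ · e^(−k·t) = 4.540 × e^(−0.09100 × 13.6)
  = 4.540 × 0.2901 = 1.317 mg/L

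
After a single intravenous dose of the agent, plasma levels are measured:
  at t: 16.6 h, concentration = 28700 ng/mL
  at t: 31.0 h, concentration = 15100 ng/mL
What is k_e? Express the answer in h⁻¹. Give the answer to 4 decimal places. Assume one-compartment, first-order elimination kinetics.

0.0446 h⁻¹

k = ln(C₁/C₂) / (t₂ − t₁) = ln(28700/15100) / (31.0 − 16.6)
  = 0.6422 / 14.40 = 0.04460 h⁻¹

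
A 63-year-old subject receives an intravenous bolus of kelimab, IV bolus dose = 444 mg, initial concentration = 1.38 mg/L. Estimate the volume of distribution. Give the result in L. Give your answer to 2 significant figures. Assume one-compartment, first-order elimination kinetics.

Vd = Dose / C₀ = 444.0 / 1.38 = 321.7 L

320 L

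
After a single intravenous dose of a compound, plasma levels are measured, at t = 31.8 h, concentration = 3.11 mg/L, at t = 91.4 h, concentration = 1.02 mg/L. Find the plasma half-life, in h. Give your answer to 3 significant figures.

k = ln(C₁/C₂) / (t₂ − t₁) = ln(3.11/1.02) / (91.4 − 31.8)
  = 1.115 / 59.60 = 0.01871 h⁻¹
t½ = ln2 / k = 0.693147 / 0.01871 = 37.05 h

37.1 h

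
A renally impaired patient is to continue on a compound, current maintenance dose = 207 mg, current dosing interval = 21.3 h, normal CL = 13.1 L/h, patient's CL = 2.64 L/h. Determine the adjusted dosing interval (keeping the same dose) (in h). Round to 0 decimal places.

To keep the same average steady-state level, dosing rate must scale with clearance.
CL ratio = 2.64 / 13.1 = 0.2015
New interval (same dose) = 21.3 / 0.2015 = 105.7 h

106 h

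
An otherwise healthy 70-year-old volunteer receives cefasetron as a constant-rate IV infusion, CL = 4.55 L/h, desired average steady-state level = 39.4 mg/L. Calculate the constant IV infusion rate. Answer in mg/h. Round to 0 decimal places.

179 mg/h

At steady state, infusion rate R₀ = Css × CL = 39.4 × 4.550 = 179.3 mg/h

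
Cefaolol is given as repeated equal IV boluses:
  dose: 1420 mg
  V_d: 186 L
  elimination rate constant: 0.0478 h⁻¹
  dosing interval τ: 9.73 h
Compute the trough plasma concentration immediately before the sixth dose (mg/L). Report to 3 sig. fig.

11.6 mg/L

C₀ per dose = Dose / Vd = 1420 / 186 = 7.634 mg/L
Fraction remaining after one interval: r = e^(−kτ) = e^(−0.04780 × 9.73) = 0.6281
Before dose 6, 5 doses have been given (aged 1τ, 2τ, 3τ, 4τ, 5τ).
C_trough = C₀ × (r + r² + … + r^5) = C₀ × r(1−r^5)/(1−r)
        = 7.634 × 0.6281 × (1 − 0.09776) / (1 − 0.6281) = 11.63 mg/L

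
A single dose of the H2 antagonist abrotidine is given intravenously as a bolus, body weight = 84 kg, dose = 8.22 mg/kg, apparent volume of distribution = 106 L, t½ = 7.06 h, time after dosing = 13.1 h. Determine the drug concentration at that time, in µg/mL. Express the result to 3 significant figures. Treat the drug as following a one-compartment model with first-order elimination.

Total dose = 8.22 × 84 = 690.5 mg
C₀ = Dose / Vd = 690.5 / 106 = 6.514 mg/L
k = ln2 / t½ = 0.693147 / 7.06 = 0.09818 h⁻¹
C = C₀ · e^(−k·t) = 6.514 × e^(−0.09818 × 13.1)
  = 6.514 × 0.2763 = 1.800 mg/L
(1.800 mg/L = 1.800 µg/mL)

1.80 µg/mL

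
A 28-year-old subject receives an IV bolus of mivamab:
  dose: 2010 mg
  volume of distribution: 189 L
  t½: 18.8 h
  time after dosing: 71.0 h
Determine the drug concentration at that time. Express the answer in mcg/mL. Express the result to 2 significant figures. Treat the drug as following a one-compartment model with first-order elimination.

C₀ = Dose / Vd = 2010 / 189 = 10.63 mg/L
k = ln2 / t½ = 0.693147 / 18.8 = 0.03687 h⁻¹
C = C₀ · e^(−k·t) = 10.63 × e^(−0.03687 × 71.0)
  = 10.63 × 0.07297 = 0.7757 mg/L
(0.7757 mg/L = 0.7757 mcg/mL)

0.78 mcg/mL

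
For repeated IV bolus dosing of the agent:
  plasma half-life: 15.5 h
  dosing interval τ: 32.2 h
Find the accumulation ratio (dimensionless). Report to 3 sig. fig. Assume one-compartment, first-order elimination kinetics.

1.31

k = ln2 / t½ = 0.693147 / 15.5 = 0.04472 h⁻¹
e^(−kτ) = e^(−0.04472 × 32.2) = 0.2369
Accumulation ratio R = 1 / (1 − e^(−kτ)) = 1 / (1 − 0.2369) = 1.310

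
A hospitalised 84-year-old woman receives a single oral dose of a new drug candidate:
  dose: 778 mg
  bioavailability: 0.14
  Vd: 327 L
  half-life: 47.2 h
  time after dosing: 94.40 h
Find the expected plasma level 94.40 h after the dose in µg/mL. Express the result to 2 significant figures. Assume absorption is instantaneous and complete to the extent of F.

0.083 µg/mL

Amount reaching circulation = F × Dose = 0.14 × 778.0 = 108.9 mg
C₀ = F·Dose / Vd = 108.9 / 327 = 0.3330 mg/L
k = ln2 / t½ = 0.693147 / 47.2 = 0.01469 h⁻¹
t / t½ = 94.40 / 47.2 = 2 half-lives
C = C₀ × (1/2)^2 = 0.3330 × 0.2500 = 0.08325 mg/L
(0.08325 mg/L = 0.08325 µg/mL)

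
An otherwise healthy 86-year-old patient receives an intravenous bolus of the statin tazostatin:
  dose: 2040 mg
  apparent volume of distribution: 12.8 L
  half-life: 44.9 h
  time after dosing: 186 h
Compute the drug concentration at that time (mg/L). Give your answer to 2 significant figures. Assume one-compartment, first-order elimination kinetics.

9.0 mg/L

C₀ = Dose / Vd = 2040 / 12.8 = 159.4 mg/L
k = ln2 / t½ = 0.693147 / 44.9 = 0.01544 h⁻¹
C = C₀ · e^(−k·t) = 159.4 × e^(−0.01544 × 186)
  = 159.4 × 0.05659 = 9.020 mg/L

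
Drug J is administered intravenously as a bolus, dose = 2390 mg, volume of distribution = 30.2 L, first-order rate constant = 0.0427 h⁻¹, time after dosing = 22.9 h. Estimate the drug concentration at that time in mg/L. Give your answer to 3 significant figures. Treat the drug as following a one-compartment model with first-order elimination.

C₀ = Dose / Vd = 2390 / 30.2 = 79.14 mg/L
C = C₀ · e^(−k·t) = 79.14 × e^(−0.04270 × 22.9)
  = 79.14 × 0.3761 = 29.76 mg/L

29.8 mg/L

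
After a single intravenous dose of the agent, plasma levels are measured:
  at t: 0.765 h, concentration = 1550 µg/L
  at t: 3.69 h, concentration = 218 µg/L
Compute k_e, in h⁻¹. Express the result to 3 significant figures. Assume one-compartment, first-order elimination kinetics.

k = ln(C₁/C₂) / (t₂ − t₁) = ln(1550/218) / (3.69 − 0.765)
  = 1.962 / 2.925 = 0.6708 h⁻¹

0.671 h⁻¹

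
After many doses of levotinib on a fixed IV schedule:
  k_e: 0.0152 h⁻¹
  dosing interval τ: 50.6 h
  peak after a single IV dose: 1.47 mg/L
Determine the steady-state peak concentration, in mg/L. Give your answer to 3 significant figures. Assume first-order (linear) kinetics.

e^(−kτ) = e^(−0.01520 × 50.6) = 0.4634
Accumulation ratio R = 1 / (1 − e^(−kτ)) = 1 / (1 − 0.4634) = 1.864
Steady-state peak = C₀ × R = 1.47 × 1.864 = 2.740 mg/L

2.74 mg/L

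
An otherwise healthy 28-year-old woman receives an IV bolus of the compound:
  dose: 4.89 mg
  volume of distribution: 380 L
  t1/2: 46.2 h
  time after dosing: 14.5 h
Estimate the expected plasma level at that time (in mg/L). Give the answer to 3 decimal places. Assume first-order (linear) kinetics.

0.010 mg/L

C₀ = Dose / Vd = 4.890 / 380 = 0.01287 mg/L
k = ln2 / t½ = 0.693147 / 46.2 = 0.01500 h⁻¹
C = C₀ · e^(−k·t) = 0.01287 × e^(−0.01500 × 14.5)
  = 0.01287 × 0.8045 = 0.01035 mg/L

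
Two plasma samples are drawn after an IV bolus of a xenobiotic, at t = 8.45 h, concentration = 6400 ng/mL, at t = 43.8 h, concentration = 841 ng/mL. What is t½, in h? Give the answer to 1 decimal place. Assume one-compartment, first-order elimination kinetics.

k = ln(C₁/C₂) / (t₂ − t₁) = ln(6400/841) / (43.8 − 8.45)
  = 2.029 / 35.35 = 0.05740 h⁻¹
t½ = ln2 / k = 0.693147 / 0.05740 = 12.08 h

12.1 h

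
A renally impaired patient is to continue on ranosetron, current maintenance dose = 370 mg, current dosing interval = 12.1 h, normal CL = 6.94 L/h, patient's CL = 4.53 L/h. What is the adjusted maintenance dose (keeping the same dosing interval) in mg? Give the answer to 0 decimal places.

242 mg

To keep the same average steady-state level, dosing rate must scale with clearance.
CL ratio = 4.53 / 6.94 = 0.6527
New dose (same interval) = 370 × 0.6527 = 241.5 mg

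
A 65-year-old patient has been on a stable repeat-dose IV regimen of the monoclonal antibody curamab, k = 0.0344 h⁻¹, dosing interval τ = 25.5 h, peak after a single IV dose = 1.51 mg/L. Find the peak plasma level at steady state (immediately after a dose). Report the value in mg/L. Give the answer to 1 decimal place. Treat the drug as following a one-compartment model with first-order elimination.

e^(−kτ) = e^(−0.03440 × 25.5) = 0.4159
Accumulation ratio R = 1 / (1 − e^(−kτ)) = 1 / (1 − 0.4159) = 1.712
Steady-state peak = C₀ × R = 1.51 × 1.712 = 2.585 mg/L

2.6 mg/L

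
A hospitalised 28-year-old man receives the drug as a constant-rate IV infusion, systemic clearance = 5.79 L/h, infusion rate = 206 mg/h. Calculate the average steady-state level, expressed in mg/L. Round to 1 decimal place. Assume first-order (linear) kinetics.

35.6 mg/L

At steady state Css = R₀ / CL = 206 / 5.790 = 35.58 mg/L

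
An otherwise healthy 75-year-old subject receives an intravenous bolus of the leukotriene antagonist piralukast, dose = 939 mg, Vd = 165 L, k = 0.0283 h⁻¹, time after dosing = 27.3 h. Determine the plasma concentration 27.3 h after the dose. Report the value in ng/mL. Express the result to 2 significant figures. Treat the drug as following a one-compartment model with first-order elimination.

2600 ng/mL

C₀ = Dose / Vd = 939.0 / 165 = 5.691 mg/L
C = C₀ · e^(−k·t) = 5.691 × e^(−0.02830 × 27.3)
  = 5.691 × 0.4618 = 2.628 mg/L
Convert: 2.628 mg/L × 1000 = 2628 ng/mL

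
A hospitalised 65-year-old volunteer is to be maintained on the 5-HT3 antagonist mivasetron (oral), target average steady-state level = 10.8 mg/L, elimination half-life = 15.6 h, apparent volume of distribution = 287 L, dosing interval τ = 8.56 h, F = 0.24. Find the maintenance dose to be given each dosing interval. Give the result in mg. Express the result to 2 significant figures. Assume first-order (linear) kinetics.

4900 mg

k = ln2 / t½ = 0.693147 / 15.6 = 0.04443 h⁻¹
CL = k × Vd = 0.04443 × 287 = 12.75 L/h
At steady state, F × (Dose/τ) = Css × CL.
Dose = Css × CL × τ / F = 10.8 × 12.75 × 8.56 / 0.24 = 4911 mg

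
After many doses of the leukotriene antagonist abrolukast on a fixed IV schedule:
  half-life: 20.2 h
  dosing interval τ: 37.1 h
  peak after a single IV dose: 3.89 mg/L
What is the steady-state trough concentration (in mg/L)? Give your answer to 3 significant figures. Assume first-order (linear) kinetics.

k = ln2 / t½ = 0.693147 / 20.2 = 0.03431 h⁻¹
e^(−kτ) = e^(−0.03431 × 37.1) = 0.2800
Accumulation ratio R = 1 / (1 − e^(−kτ)) = 1 / (1 − 0.2800) = 1.389
Steady-state trough = C₀ × R × e^(−kτ) = 3.89 × 1.389 × 0.2800 = 1.513 mg/L

1.51 mg/L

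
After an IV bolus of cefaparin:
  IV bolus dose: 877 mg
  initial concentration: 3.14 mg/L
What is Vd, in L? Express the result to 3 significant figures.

Vd = Dose / C₀ = 877.0 / 3.14 = 279.3 L

279 L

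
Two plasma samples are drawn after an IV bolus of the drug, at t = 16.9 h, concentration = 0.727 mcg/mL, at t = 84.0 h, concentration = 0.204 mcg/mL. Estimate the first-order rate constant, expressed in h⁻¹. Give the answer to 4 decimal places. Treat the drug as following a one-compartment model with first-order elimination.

0.0189 h⁻¹

k = ln(C₁/C₂) / (t₂ − t₁) = ln(0.727/0.204) / (84.0 − 16.9)
  = 1.271 / 67.10 = 0.01894 h⁻¹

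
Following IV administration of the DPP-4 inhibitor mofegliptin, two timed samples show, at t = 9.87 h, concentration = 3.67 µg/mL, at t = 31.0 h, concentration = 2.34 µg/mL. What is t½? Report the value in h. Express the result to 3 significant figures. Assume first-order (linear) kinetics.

32.5 h

k = ln(C₁/C₂) / (t₂ − t₁) = ln(3.67/2.34) / (31.0 − 9.87)
  = 0.4500 / 21.13 = 0.02130 h⁻¹
t½ = ln2 / k = 0.693147 / 0.02130 = 32.54 h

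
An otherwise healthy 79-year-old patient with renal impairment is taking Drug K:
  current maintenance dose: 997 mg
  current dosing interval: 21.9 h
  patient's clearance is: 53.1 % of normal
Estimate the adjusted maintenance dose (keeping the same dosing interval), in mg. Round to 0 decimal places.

To keep the same average steady-state level, dosing rate must scale with clearance.
CL ratio = 53.1 / 100 = 0.5310
New dose (same interval) = 997 × 0.5310 = 529.4 mg

529 mg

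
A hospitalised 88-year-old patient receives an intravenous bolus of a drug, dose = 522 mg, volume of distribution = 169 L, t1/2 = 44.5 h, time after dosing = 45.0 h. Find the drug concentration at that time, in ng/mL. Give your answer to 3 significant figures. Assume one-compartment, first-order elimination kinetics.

1530 ng/mL

C₀ = Dose / Vd = 522.0 / 169 = 3.089 mg/L
k = ln2 / t½ = 0.693147 / 44.5 = 0.01558 h⁻¹
C = C₀ · e^(−k·t) = 3.089 × e^(−0.01558 × 45.0)
  = 3.089 × 0.4960 = 1.532 mg/L
Convert: 1.532 mg/L × 1000 = 1532 ng/mL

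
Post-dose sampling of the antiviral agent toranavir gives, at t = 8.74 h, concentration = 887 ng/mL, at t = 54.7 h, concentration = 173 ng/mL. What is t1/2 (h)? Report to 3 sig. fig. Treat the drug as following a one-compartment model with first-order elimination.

19.5 h

k = ln(C₁/C₂) / (t₂ − t₁) = ln(887/173) / (54.7 − 8.74)
  = 1.635 / 45.96 = 0.03557 h⁻¹
t½ = ln2 / k = 0.693147 / 0.03557 = 19.49 h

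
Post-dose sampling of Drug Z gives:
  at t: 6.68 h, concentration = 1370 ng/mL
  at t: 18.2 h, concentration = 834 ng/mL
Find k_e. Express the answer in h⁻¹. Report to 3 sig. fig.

k = ln(C₁/C₂) / (t₂ − t₁) = ln(1370/834) / (18.2 − 6.68)
  = 0.4963 / 11.52 = 0.04308 h⁻¹

0.0431 h⁻¹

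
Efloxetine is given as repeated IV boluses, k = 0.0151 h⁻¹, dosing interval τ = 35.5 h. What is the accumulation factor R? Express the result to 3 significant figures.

2.41

e^(−kτ) = e^(−0.01510 × 35.5) = 0.5851
Accumulation ratio R = 1 / (1 − e^(−kτ)) = 1 / (1 − 0.5851) = 2.410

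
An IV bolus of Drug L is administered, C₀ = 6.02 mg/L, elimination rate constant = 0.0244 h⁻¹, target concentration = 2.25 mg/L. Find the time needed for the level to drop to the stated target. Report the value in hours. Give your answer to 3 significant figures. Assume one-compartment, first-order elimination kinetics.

40.3 h

t = ln(C₀ / C) / k = ln(6.020 / 2.25) / 0.02440
  = ln(2.676) / 0.02440 = 0.9843 / 0.02440 = 40.34 h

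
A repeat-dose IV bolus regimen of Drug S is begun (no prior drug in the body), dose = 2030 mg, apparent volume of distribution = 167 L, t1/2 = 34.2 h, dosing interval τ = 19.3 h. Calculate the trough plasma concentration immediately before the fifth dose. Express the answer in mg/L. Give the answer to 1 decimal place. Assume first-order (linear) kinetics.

20.1 mg/L

C₀ per dose = Dose / Vd = 2030 / 167 = 12.16 mg/L
k = ln2 / t½ = 0.693147 / 34.2 = 0.02027 h⁻¹
Fraction remaining after one interval: r = e^(−kτ) = e^(−0.02027 × 19.3) = 0.6762
Before dose 5, 4 doses have been given (aged 1τ, 2τ, 3τ, 4τ).
C_trough = C₀ × (r + r² + … + r^4) = C₀ × r(1−r^4)/(1−r)
        = 12.16 × 0.6762 × (1 − 0.2091) / (1 − 0.6762) = 20.08 mg/L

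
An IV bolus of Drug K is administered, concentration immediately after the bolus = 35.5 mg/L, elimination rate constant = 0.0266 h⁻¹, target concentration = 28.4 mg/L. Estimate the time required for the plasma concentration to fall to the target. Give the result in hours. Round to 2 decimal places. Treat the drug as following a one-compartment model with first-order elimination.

t = ln(C₀ / C) / k = ln(35.50 / 28.4) / 0.02660
  = ln(1.250) / 0.02660 = 0.2231 / 0.02660 = 8.387 h

8.39 h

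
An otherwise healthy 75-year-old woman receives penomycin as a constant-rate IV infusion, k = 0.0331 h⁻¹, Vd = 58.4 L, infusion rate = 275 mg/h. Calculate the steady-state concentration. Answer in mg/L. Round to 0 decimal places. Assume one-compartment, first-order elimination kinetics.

CL = k × Vd = 0.03310 × 58.4 = 1.933 L/h
At steady state Css = R₀ / CL = 275 / 1.933 = 142.3 mg/L

142 mg/L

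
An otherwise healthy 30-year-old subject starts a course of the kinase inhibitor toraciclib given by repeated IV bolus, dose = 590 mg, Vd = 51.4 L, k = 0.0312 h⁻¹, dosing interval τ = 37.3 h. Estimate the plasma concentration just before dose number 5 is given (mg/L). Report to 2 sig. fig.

5.2 mg/L

C₀ per dose = Dose / Vd = 590 / 51.4 = 11.48 mg/L
Fraction remaining after one interval: r = e^(−kτ) = e^(−0.03120 × 37.3) = 0.3123
Before dose 5, 4 doses have been given (aged 1τ, 2τ, 3τ, 4τ).
C_trough = C₀ × (r + r² + … + r^4) = C₀ × r(1−r^4)/(1−r)
        = 11.48 × 0.3123 × (1 − 0.009512) / (1 − 0.3123) = 5.164 mg/L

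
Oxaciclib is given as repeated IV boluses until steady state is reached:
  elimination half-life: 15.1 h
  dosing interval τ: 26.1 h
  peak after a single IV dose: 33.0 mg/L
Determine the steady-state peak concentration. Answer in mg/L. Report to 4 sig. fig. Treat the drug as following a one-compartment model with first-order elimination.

k = ln2 / t½ = 0.693147 / 15.1 = 0.04590 h⁻¹
e^(−kτ) = e^(−0.04590 × 26.1) = 0.3018
Accumulation ratio R = 1 / (1 − e^(−kτ)) = 1 / (1 − 0.3018) = 1.432
Steady-state peak = C₀ × R = 33.0 × 1.432 = 47.26 mg/L

47.26 mg/L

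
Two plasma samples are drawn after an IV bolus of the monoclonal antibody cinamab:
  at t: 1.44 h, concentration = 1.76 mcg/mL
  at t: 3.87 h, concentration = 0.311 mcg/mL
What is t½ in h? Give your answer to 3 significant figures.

0.972 h

k = ln(C₁/C₂) / (t₂ − t₁) = ln(1.76/0.311) / (3.87 − 1.44)
  = 1.733 / 2.430 = 0.7132 h⁻¹
t½ = ln2 / k = 0.693147 / 0.7132 = 0.9719 h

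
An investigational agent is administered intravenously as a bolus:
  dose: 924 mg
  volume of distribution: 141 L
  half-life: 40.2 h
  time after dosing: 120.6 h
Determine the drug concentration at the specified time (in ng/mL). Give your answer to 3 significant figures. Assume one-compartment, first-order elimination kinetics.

819 ng/mL

C₀ = Dose / Vd = 924.0 / 141 = 6.553 mg/L
k = ln2 / t½ = 0.693147 / 40.2 = 0.01724 h⁻¹
t / t½ = 120.6 / 40.2 = 3 half-lives
C = C₀ × (1/2)^3 = 6.553 × 0.1250 = 0.8191 mg/L
Convert: 0.8191 mg/L × 1000 = 819.1 ng/mL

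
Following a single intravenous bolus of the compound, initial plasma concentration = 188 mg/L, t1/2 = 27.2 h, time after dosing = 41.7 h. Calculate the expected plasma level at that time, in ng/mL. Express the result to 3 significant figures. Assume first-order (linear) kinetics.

65000 ng/mL

k = ln2 / t½ = 0.693147 / 27.2 = 0.02548 h⁻¹
C = C₀ · e^(−k·t) = 188.0 × e^(−0.02548 × 41.7)
  = 188.0 × 0.3456 = 64.97 mg/L
Convert: 64.97 mg/L × 1000 = 64970 ng/mL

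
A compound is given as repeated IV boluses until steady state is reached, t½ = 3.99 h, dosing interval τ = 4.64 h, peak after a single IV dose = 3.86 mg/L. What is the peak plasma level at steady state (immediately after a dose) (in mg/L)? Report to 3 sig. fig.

6.98 mg/L

k = ln2 / t½ = 0.693147 / 3.99 = 0.1737 h⁻¹
e^(−kτ) = e^(−0.1737 × 4.64) = 0.4467
Accumulation ratio R = 1 / (1 − e^(−kτ)) = 1 / (1 − 0.4467) = 1.807
Steady-state peak = C₀ × R = 3.86 × 1.807 = 6.975 mg/L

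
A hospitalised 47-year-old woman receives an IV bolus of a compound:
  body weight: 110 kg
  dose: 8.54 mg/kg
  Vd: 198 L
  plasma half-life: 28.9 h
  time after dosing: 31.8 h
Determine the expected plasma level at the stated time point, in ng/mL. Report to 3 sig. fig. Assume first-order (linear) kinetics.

2210 ng/mL

Total dose = 8.54 × 110 = 939.4 mg
C₀ = Dose / Vd = 939.4 / 198 = 4.744 mg/L
k = ln2 / t½ = 0.693147 / 28.9 = 0.02398 h⁻¹
C = C₀ · e^(−k·t) = 4.744 × e^(−0.02398 × 31.8)
  = 4.744 × 0.4665 = 2.213 mg/L
Convert: 2.213 mg/L × 1000 = 2213 ng/mL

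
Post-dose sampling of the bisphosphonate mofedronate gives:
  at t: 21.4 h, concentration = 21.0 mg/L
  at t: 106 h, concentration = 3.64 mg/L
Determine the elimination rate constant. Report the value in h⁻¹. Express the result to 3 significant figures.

k = ln(C₁/C₂) / (t₂ − t₁) = ln(21.0/3.64) / (106 − 21.4)
  = 1.753 / 84.60 = 0.02072 h⁻¹

0.0207 h⁻¹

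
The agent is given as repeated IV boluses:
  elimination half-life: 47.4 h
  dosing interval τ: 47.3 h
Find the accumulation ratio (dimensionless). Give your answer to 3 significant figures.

k = ln2 / t½ = 0.693147 / 47.4 = 0.01462 h⁻¹
e^(−kτ) = e^(−0.01462 × 47.3) = 0.5008
Accumulation ratio R = 1 / (1 − e^(−kτ)) = 1 / (1 − 0.5008) = 2.003

2.00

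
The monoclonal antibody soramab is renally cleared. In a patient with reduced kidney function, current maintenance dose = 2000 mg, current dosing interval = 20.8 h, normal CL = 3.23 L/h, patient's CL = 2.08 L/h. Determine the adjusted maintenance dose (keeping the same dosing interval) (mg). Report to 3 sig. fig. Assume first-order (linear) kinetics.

1290 mg

To keep the same average steady-state level, dosing rate must scale with clearance.
CL ratio = 2.08 / 3.23 = 0.6440
New dose (same interval) = 2000 × 0.6440 = 1288 mg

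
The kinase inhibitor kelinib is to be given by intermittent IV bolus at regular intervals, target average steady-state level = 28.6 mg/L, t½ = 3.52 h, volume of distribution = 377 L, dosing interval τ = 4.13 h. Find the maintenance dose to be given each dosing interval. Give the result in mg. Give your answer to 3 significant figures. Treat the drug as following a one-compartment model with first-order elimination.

k = ln2 / t½ = 0.693147 / 3.52 = 0.1969 h⁻¹
CL = k × Vd = 0.1969 × 377 = 74.23 L/h
At steady state, Dose/τ = Css × CL.
Dose = Css × CL × τ = 28.6 × 74.23 × 4.13 = 8768 mg

8770 mg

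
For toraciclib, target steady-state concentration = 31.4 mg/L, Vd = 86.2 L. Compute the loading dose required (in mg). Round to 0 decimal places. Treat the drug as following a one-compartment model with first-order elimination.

LD = Css × Vd = 31.4 × 86.2 = 2707 mg

2707 mg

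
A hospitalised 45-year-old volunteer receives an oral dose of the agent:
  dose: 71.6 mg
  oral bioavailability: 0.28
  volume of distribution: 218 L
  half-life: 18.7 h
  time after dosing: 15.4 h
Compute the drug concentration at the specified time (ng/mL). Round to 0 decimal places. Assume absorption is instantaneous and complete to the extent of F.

Amount reaching circulation = F × Dose = 0.28 × 71.60 = 20.05 mg
C₀ = F·Dose / Vd = 20.05 / 218 = 0.09197 mg/L
k = ln2 / t½ = 0.693147 / 18.7 = 0.03707 h⁻¹
C = C₀ · e^(−k·t) = 0.09197 × e^(−0.03707 × 15.4)
  = 0.09197 × 0.5650 = 0.05196 mg/L
Convert: 0.05196 mg/L × 1000 = 51.96 ng/mL

52 ng/mL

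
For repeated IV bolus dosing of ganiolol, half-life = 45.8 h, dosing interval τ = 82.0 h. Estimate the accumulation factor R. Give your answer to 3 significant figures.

1.41

k = ln2 / t½ = 0.693147 / 45.8 = 0.01513 h⁻¹
e^(−kτ) = e^(−0.01513 × 82.0) = 0.2892
Accumulation ratio R = 1 / (1 − e^(−kτ)) = 1 / (1 − 0.2892) = 1.407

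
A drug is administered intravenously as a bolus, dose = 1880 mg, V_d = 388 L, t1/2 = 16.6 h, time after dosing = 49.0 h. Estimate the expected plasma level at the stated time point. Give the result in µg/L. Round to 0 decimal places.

626 µg/L

C₀ = Dose / Vd = 1880 / 388 = 4.845 mg/L
k = ln2 / t½ = 0.693147 / 16.6 = 0.04176 h⁻¹
C = C₀ · e^(−k·t) = 4.845 × e^(−0.04176 × 49.0)
  = 4.845 × 0.1292 = 0.6260 mg/L
Convert: 0.6260 mg/L × 1000 = 626.0 µg/L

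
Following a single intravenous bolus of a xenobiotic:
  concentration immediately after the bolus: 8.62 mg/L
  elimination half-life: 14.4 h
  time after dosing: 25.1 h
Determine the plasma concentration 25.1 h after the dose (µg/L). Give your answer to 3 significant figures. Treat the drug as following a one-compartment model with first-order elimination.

2580 µg/L

k = ln2 / t½ = 0.693147 / 14.4 = 0.04814 h⁻¹
C = C₀ · e^(−k·t) = 8.620 × e^(−0.04814 × 25.1)
  = 8.620 × 0.2987 = 2.575 mg/L
Convert: 2.575 mg/L × 1000 = 2575 µg/L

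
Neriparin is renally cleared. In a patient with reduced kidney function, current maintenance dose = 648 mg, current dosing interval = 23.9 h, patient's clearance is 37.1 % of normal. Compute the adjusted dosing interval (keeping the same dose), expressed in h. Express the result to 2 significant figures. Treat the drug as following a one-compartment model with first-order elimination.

To keep the same average steady-state level, dosing rate must scale with clearance.
CL ratio = 37.1 / 100 = 0.3710
New interval (same dose) = 23.9 / 0.3710 = 64.42 h

64 h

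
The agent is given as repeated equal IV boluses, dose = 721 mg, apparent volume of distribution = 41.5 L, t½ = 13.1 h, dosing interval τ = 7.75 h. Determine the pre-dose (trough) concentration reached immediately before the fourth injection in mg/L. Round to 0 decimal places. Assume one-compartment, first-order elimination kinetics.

24 mg/L

C₀ per dose = Dose / Vd = 721 / 41.5 = 17.37 mg/L
k = ln2 / t½ = 0.693147 / 13.1 = 0.05291 h⁻¹
Fraction remaining after one interval: r = e^(−kτ) = e^(−0.05291 × 7.75) = 0.6636
Before dose 4, 3 doses have been given (aged 1τ, 2τ, 3τ).
C_trough = C₀ × (r + r² + … + r^3) = C₀ × r(1−r^3)/(1−r)
        = 17.37 × 0.6636 × (1 − 0.2922) / (1 − 0.6636) = 24.25 mg/L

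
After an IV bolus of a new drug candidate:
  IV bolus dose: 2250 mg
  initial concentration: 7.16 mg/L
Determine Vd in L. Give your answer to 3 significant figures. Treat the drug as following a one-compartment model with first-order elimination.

314 L

Vd = Dose / C₀ = 2250 / 7.16 = 314.2 L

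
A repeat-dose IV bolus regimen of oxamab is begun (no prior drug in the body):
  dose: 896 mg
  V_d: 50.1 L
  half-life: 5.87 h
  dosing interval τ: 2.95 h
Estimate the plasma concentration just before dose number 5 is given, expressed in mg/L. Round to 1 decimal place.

C₀ per dose = Dose / Vd = 896 / 50.1 = 17.88 mg/L
k = ln2 / t½ = 0.693147 / 5.87 = 0.1181 h⁻¹
Fraction remaining after one interval: r = e^(−kτ) = e^(−0.1181 × 2.95) = 0.7058
Before dose 5, 4 doses have been given (aged 1τ, 2τ, 3τ, 4τ).
C_trough = C₀ × (r + r² + … + r^4) = C₀ × r(1−r^4)/(1−r)
        = 17.88 × 0.7058 × (1 − 0.2482) / (1 − 0.7058) = 32.25 mg/L

32.3 mg/L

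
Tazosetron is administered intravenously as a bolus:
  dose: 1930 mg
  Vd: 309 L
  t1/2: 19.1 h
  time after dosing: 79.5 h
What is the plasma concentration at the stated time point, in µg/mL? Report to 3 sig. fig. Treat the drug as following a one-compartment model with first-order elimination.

0.349 µg/mL

C₀ = Dose / Vd = 1930 / 309 = 6.246 mg/L
k = ln2 / t½ = 0.693147 / 19.1 = 0.03629 h⁻¹
C = C₀ · e^(−k·t) = 6.246 × e^(−0.03629 × 79.5)
  = 6.246 × 0.05585 = 0.3488 mg/L
(0.3488 mg/L = 0.3488 µg/mL)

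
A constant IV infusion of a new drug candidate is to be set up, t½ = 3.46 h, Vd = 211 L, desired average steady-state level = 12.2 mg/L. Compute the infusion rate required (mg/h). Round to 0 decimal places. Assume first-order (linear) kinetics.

k = ln2 / t½ = 0.693147 / 3.46 = 0.2003 h⁻¹
CL = k × Vd = 0.2003 × 211 = 42.26 L/h
At steady state, infusion rate R₀ = Css × CL = 12.2 × 42.26 = 515.6 mg/h

516 mg/h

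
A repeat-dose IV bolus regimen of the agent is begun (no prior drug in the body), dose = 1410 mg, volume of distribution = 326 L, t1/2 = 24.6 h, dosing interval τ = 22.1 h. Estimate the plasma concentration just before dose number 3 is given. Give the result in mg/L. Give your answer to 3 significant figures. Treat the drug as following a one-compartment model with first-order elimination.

3.57 mg/L

C₀ per dose = Dose / Vd = 1410 / 326 = 4.325 mg/L
k = ln2 / t½ = 0.693147 / 24.6 = 0.02818 h⁻¹
Fraction remaining after one interval: r = e^(−kτ) = e^(−0.02818 × 22.1) = 0.5365
Before dose 3, 2 doses have been given (aged 1τ, 2τ).
C_trough = C₀ × (r + r²) = 4.325 × (0.5365 + 0.2878) = 3.565 mg/L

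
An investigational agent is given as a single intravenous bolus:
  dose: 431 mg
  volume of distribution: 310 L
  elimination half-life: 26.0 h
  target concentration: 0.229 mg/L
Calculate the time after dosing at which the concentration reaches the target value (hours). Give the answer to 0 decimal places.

68 h

C₀ = Dose / Vd = 431.0 / 310 = 1.390 mg/L
k = ln2 / t½ = 0.693147 / 26.0 = 0.02666 h⁻¹
t = ln(C₀ / C) / k = ln(1.390 / 0.229) / 0.02666
  = ln(6.070) / 0.02666 = 1.803 / 0.02666 = 67.63 h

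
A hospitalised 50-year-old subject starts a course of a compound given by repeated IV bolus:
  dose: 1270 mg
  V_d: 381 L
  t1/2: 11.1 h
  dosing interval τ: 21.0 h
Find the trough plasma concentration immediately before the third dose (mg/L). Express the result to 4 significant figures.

1.140 mg/L

C₀ per dose = Dose / Vd = 1270 / 381 = 3.333 mg/L
k = ln2 / t½ = 0.693147 / 11.1 = 0.06245 h⁻¹
Fraction remaining after one interval: r = e^(−kτ) = e^(−0.06245 × 21.0) = 0.2694
Before dose 3, 2 doses have been given (aged 1τ, 2τ).
C_trough = C₀ × (r + r²) = 3.333 × (0.2694 + 0.07258) = 1.140 mg/L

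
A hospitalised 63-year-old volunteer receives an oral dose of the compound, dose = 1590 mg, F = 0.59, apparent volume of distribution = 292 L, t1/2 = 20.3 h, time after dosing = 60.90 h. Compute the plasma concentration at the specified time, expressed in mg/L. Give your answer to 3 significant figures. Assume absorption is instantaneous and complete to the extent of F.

Amount reaching circulation = F × Dose = 0.59 × 1590 = 938.1 mg
C₀ = F·Dose / Vd = 938.1 / 292 = 3.213 mg/L
k = ln2 / t½ = 0.693147 / 20.3 = 0.03415 h⁻¹
t / t½ = 60.90 / 20.3 = 3 half-lives
C = C₀ × (1/2)^3 = 3.213 × 0.1250 = 0.4016 mg/L

0.402 mg/L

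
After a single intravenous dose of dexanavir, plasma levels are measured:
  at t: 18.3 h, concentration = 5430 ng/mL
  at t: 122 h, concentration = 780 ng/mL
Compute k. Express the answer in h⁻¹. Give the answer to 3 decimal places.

0.019 h⁻¹

k = ln(C₁/C₂) / (t₂ − t₁) = ln(5430/780) / (122 − 18.3)
  = 1.940 / 103.7 = 0.01871 h⁻¹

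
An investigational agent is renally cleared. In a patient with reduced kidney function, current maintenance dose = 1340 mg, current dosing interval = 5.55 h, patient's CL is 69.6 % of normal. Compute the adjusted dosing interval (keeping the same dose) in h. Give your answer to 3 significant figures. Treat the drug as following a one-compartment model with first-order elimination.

7.97 h

To keep the same average steady-state level, dosing rate must scale with clearance.
CL ratio = 69.6 / 100 = 0.6960
New interval (same dose) = 5.55 / 0.6960 = 7.974 h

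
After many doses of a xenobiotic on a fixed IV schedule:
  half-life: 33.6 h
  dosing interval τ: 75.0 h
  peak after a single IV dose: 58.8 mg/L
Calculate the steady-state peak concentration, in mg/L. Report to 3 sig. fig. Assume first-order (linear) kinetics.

74.7 mg/L

k = ln2 / t½ = 0.693147 / 33.6 = 0.02063 h⁻¹
e^(−kτ) = e^(−0.02063 × 75.0) = 0.2128
Accumulation ratio R = 1 / (1 − e^(−kτ)) = 1 / (1 − 0.2128) = 1.270
Steady-state peak = C₀ × R = 58.8 × 1.270 = 74.68 mg/L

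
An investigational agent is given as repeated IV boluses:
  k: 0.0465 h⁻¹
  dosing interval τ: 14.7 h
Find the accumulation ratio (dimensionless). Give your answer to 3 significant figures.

2.02

e^(−kτ) = e^(−0.04650 × 14.7) = 0.5048
Accumulation ratio R = 1 / (1 − e^(−kτ)) = 1 / (1 − 0.5048) = 2.019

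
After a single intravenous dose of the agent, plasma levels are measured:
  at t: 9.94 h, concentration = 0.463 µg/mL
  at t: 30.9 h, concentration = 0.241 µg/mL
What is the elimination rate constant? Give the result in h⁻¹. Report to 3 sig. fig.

0.0312 h⁻¹

k = ln(C₁/C₂) / (t₂ − t₁) = ln(0.463/0.241) / (30.9 − 9.94)
  = 0.6529 / 20.96 = 0.03115 h⁻¹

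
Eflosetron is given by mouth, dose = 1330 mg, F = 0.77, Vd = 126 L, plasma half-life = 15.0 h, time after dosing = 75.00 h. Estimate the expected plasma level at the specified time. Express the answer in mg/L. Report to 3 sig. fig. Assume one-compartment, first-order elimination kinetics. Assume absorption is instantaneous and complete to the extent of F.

0.254 mg/L

Amount reaching circulation = F × Dose = 0.77 × 1330 = 1024 mg
C₀ = F·Dose / Vd = 1024 / 126 = 8.127 mg/L
k = ln2 / t½ = 0.693147 / 15.0 = 0.04621 h⁻¹
t / t½ = 75.00 / 15.0 = 5 half-lives
C = C₀ × (1/2)^5 = 8.127 × 0.03125 = 0.2540 mg/L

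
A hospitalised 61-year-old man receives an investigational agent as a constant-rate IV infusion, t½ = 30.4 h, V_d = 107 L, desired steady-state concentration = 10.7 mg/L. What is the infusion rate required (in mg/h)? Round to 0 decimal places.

26 mg/h

k = ln2 / t½ = 0.693147 / 30.4 = 0.02280 h⁻¹
CL = k × Vd = 0.02280 × 107 = 2.440 L/h
At steady state, infusion rate R₀ = Css × CL = 10.7 × 2.440 = 26.11 mg/h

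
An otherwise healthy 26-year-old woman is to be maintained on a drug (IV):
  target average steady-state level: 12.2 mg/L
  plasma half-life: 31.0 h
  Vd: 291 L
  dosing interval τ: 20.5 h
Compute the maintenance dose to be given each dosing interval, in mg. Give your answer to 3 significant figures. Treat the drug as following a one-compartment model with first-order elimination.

1630 mg

k = ln2 / t½ = 0.693147 / 31.0 = 0.02236 h⁻¹
CL = k × Vd = 0.02236 × 291 = 6.507 L/h
At steady state, Dose/τ = Css × CL.
Dose = Css × CL × τ = 12.2 × 6.507 × 20.5 = 1627 mg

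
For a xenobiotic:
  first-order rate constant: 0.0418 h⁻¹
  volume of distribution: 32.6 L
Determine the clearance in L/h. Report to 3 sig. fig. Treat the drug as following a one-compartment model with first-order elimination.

CL = k × Vd = 0.0418 × 32.6 = 1.363 L/h

1.36 L/h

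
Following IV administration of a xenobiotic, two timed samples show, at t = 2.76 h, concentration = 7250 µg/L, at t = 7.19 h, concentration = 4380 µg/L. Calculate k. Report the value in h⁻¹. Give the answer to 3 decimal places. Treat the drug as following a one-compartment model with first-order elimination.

0.114 h⁻¹

k = ln(C₁/C₂) / (t₂ − t₁) = ln(7250/4380) / (7.19 − 2.76)
  = 0.5040 / 4.430 = 0.1138 h⁻¹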